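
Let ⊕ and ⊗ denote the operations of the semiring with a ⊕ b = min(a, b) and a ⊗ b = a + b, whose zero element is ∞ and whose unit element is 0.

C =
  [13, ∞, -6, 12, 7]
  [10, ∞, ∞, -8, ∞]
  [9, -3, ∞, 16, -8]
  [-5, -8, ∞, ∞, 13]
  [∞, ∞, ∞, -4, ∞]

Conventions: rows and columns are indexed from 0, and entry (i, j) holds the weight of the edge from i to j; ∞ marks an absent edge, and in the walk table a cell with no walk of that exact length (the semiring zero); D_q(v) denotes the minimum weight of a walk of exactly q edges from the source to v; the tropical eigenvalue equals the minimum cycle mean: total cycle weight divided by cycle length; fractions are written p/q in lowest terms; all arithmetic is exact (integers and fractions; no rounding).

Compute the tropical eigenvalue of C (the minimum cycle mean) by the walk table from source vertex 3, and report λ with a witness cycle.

q=0: [∞, ∞, ∞, 0, ∞]
q=1: [-5, -8, ∞, ∞, 13]
q=2: [2, ∞, -11, -16, 2]
q=3: [-21, -24, -4, -2, -19]
q=4: [-14, -10, -27, -32, -14]
q=5: [-37, -40, -20, -18, -35]
Optimal cycle mean attained by: cycle 1->3->1, total (-8) + (-8), length 2.
Answer: λ = -8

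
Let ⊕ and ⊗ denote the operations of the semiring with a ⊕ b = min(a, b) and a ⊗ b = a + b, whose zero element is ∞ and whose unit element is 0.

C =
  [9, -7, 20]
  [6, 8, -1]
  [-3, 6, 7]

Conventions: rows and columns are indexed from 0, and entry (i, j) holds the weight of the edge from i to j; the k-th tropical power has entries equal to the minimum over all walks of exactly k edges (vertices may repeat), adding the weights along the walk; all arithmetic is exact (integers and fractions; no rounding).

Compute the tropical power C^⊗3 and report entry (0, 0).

C^⊗2:
  [-1, 1, -8]
  [-4, -1, 6]
  [4, -10, 5]
C^⊗3:
  [-11, -8, -1]
  [3, -11, -2]
  [-4, -3, -11]
Key observation: the optimum is the walk 0->1->2->0, with weight (-7) + (-1) + (-3) = -11.
Optimal value attained by: walk 0->1->2->0.
Answer: (C^⊗3)[0][0] = -11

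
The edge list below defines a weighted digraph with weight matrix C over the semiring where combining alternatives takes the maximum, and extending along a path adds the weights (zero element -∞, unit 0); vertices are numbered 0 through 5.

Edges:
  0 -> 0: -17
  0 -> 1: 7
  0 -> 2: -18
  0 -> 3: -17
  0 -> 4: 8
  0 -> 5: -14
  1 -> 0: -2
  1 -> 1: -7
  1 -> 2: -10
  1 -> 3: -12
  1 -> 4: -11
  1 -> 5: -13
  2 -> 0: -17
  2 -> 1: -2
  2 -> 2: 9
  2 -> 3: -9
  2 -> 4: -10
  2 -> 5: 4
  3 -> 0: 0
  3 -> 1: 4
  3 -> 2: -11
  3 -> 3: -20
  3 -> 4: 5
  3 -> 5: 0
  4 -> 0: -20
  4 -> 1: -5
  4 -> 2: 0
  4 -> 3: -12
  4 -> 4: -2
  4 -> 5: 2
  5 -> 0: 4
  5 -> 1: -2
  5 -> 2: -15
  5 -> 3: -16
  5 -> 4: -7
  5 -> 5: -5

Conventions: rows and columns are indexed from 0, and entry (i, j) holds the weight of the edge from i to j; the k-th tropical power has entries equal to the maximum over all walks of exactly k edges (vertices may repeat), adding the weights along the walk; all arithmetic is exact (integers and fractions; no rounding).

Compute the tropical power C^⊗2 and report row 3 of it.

C^⊗2:
  [5, 3, 8, -4, 6, 10]
  [-9, 5, -1, -19, 6, -6]
  [8, 7, 18, 0, -1, 13]
  [4, 7, 5, -7, 8, 7]
  [6, 0, 9, -9, -4, 4]
  [-1, 11, -6, -13, 12, -5]
Answer: row 3 of C^⊗2 = [4, 7, 5, -7, 8, 7]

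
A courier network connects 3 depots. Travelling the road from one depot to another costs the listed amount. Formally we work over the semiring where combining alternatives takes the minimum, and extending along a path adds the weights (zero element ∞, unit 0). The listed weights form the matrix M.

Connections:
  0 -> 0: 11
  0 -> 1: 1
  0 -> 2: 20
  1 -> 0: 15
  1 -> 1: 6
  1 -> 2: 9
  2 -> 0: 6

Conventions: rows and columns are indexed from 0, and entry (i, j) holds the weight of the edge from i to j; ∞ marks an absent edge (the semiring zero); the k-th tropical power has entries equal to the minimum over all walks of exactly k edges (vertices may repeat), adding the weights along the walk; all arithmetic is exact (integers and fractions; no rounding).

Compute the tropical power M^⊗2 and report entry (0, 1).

M^⊗2:
  [16, 7, 10]
  [15, 12, 15]
  [17, 7, 26]
Key observation: the optimum is the walk 0->1->1, with weight 1 + 6 = 7.
Optimal value attained by: walk 0->1->1.
Answer: (M^⊗2)[0][1] = 7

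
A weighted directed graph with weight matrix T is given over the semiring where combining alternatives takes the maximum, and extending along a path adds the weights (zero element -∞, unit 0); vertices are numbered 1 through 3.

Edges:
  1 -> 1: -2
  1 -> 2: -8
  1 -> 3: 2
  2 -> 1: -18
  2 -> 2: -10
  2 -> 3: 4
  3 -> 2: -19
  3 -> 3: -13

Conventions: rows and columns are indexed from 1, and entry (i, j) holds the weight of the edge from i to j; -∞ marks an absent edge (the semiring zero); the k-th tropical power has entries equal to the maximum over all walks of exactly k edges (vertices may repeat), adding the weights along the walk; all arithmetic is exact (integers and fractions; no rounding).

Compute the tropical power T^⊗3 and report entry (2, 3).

T^⊗2:
  [-4, -10, 0]
  [-20, -15, -6]
  [-37, -29, -15]
T^⊗3:
  [-6, -12, -2]
  [-22, -25, -11]
  [-39, -34, -25]
Key observation: the optimum is the walk 2->3->2->3, with weight 4 + (-19) + 4 = -11.
Optimal value attained by: walk 2->3->2->3.
Answer: (T^⊗3)[2][3] = -11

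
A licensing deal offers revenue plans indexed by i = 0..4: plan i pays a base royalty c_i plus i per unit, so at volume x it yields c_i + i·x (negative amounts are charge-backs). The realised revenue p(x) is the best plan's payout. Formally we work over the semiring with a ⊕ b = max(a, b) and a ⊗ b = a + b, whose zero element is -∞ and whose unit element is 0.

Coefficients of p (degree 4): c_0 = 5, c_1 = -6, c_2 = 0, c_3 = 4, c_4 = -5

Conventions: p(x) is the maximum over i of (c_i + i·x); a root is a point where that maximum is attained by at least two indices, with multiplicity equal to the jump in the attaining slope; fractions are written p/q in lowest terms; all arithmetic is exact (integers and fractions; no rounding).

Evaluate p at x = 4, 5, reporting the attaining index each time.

p(4) = max(5+0·4=5, -6+1·4=-2, 0+2·4=8, 4+3·4=16, -5+4·4=11) = 16 (attained by i=3)
p(5) = max(5+0·5=5, -6+1·5=-1, 0+2·5=10, 4+3·5=19, -5+4·5=15) = 19 (attained by i=3)
Answer: p(4) = 16; p(5) = 19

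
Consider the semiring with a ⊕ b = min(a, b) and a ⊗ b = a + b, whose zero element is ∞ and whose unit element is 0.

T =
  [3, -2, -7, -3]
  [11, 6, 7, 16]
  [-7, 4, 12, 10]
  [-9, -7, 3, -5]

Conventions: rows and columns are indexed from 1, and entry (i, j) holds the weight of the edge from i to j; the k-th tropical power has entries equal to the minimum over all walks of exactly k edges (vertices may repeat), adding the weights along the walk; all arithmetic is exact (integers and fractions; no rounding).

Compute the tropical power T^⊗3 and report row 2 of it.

T^⊗2:
  [-14, -10, -4, -8]
  [0, 9, 4, 8]
  [-4, -9, -14, -10]
  [-14, -12, -16, -12]
T^⊗3:
  [-17, -16, -21, -17]
  [-3, -2, -7, -3]
  [-21, -17, -11, -15]
  [-23, -19, -21, -17]
Answer: row 2 of T^⊗3 = [-3, -2, -7, -3]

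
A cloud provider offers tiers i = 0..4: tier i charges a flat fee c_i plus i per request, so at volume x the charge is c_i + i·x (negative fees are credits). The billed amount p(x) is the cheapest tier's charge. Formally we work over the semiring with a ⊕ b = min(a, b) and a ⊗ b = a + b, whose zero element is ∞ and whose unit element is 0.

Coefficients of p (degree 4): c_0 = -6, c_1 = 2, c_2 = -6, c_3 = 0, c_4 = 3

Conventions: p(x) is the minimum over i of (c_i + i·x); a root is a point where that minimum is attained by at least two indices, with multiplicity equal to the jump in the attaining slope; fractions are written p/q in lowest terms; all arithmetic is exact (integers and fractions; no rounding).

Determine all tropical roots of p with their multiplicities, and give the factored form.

hull edge (i=0, c=-6) to (i=2, c=-6): slope 0, span 2
hull edge (i=2, c=-6) to (i=4, c=3): slope 9/2, span 2
Factored form: p(x) = 3 ⊗ (x ⊕ (-9/2)) ⊗ (x ⊕ (-9/2)) ⊗ (x ⊕ 0) ⊗ (x ⊕ 0)
Answer: roots = -9/2 (mult 2), 0 (mult 2)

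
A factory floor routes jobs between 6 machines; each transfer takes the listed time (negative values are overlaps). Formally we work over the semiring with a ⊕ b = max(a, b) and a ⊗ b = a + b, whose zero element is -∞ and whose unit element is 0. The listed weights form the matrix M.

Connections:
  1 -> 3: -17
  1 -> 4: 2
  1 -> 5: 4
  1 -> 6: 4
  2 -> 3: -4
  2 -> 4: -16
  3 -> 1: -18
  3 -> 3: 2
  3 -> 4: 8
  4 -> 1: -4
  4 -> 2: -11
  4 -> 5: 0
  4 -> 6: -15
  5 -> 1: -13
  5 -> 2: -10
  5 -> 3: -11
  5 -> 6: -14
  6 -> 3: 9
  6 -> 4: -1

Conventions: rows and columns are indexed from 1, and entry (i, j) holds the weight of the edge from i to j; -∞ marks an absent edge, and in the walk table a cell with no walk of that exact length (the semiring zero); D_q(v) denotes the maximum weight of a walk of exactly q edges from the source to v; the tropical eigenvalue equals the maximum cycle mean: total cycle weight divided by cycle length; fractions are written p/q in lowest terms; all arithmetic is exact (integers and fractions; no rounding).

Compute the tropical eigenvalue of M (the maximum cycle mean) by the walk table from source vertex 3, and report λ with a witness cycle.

q=0: [-∞, -∞, 0, -∞, -∞, -∞]
q=1: [-18, -∞, 2, 8, -∞, -∞]
q=2: [4, -3, 4, 10, 8, -7]
q=3: [6, -1, 6, 12, 10, 8]
q=4: [8, 1, 17, 14, 12, 10]
q=5: [10, 3, 19, 25, 14, 12]
q=6: [21, 14, 21, 27, 25, 14]
Optimal cycle mean attained by: cycle 1->6->3->4->1, total 4 + 9 + 8 + (-4), length 4.
Answer: λ = 17/4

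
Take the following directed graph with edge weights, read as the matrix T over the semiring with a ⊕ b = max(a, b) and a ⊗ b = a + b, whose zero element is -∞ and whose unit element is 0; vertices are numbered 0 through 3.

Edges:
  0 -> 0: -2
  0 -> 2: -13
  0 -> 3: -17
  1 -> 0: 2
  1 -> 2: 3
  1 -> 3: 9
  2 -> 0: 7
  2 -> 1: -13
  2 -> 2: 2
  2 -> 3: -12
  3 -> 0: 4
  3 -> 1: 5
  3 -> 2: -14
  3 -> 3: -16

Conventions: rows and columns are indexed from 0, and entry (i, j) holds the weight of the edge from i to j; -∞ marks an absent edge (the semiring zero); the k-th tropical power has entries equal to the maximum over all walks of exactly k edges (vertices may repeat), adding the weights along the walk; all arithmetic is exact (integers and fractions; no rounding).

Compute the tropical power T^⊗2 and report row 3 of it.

T^⊗2:
  [-4, -12, -11, -19]
  [13, 14, 5, -7]
  [9, -7, 4, -4]
  [7, -11, 8, 14]
Answer: row 3 of T^⊗2 = [7, -11, 8, 14]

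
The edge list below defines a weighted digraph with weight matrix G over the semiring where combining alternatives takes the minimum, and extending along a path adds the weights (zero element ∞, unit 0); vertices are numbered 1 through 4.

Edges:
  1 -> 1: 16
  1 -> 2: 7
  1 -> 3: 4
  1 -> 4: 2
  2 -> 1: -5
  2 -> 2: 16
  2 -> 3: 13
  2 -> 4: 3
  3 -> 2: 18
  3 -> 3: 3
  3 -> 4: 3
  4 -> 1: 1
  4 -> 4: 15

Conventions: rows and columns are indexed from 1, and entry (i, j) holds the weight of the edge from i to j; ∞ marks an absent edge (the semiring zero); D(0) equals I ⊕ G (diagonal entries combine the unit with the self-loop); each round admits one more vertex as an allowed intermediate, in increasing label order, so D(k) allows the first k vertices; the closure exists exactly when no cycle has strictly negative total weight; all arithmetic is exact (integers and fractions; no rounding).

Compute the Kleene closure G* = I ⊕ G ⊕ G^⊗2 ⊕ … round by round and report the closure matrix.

D(0):
  [0, 7, 4, 2]
  [-5, 0, 13, 3]
  [∞, 18, 0, 3]
  [1, ∞, ∞, 0]
D(1):
  [0, 7, 4, 2]
  [-5, 0, -1, -3]
  [∞, 18, 0, 3]
  [1, 8, 5, 0]
D(2):
  [0, 7, 4, 2]
  [-5, 0, -1, -3]
  [13, 18, 0, 3]
  [1, 8, 5, 0]
D(3):
  [0, 7, 4, 2]
  [-5, 0, -1, -3]
  [13, 18, 0, 3]
  [1, 8, 5, 0]
D(4):
  [0, 7, 4, 2]
  [-5, 0, -1, -3]
  [4, 11, 0, 3]
  [1, 8, 5, 0]
Answer: G* = [[0, 7, 4, 2], [-5, 0, -1, -3], [4, 11, 0, 3], [1, 8, 5, 0]]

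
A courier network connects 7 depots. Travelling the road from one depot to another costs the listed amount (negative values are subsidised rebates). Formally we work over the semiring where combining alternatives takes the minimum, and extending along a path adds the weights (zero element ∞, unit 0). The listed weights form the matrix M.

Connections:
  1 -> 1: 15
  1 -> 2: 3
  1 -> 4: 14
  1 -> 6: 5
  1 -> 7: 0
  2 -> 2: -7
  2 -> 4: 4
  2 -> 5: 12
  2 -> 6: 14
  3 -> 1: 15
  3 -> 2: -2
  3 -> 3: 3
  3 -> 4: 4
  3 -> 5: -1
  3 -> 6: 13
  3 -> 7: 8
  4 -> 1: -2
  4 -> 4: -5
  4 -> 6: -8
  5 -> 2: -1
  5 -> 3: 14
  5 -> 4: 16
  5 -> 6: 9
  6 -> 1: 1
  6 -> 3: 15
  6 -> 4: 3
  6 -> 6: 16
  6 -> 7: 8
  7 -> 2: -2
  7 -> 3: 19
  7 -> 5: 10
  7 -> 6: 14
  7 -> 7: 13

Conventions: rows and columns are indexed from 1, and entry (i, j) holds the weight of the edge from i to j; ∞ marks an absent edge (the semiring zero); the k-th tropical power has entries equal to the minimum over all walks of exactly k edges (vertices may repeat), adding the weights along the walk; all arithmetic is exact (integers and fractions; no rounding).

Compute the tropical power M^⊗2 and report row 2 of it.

M^⊗2:
  [6, -4, 19, 7, 10, 6, 13]
  [2, -14, 26, -3, 5, -4, 22]
  [2, -9, 6, -1, 2, -4, 11]
  [-7, 1, 7, -10, ∞, -13, -2]
  [10, -8, 17, 3, 11, 8, 17]
  [1, 4, 18, -2, 14, -5, 1]
  [15, -9, 22, 2, 10, 12, 22]
Answer: row 2 of M^⊗2 = [2, -14, 26, -3, 5, -4, 22]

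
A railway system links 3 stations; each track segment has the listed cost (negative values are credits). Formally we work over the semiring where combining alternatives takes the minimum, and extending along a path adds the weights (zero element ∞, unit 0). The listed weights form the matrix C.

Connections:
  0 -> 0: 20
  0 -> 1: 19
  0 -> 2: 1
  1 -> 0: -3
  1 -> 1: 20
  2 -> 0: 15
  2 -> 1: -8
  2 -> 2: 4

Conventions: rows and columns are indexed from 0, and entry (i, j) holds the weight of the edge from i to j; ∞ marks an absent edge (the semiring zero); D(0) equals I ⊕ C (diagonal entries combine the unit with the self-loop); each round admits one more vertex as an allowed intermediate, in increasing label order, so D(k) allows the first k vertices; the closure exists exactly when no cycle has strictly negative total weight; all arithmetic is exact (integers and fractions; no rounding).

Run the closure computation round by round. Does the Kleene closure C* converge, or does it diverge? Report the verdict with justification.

D(0):
  [0, 19, 1]
  [-3, 0, ∞]
  [15, -8, 0]
D(1):
  [0, 19, 1]
  [-3, 0, -2]
  [15, -8, 0]
Detection: at round 2, diagonal entry (2, 2) turns strictly negative.
Key observation: the cycle 2->1->0->2 has total weight (-8) + (-3) + 1, which is strictly negative.
Answer: DIVERGES — negative cycle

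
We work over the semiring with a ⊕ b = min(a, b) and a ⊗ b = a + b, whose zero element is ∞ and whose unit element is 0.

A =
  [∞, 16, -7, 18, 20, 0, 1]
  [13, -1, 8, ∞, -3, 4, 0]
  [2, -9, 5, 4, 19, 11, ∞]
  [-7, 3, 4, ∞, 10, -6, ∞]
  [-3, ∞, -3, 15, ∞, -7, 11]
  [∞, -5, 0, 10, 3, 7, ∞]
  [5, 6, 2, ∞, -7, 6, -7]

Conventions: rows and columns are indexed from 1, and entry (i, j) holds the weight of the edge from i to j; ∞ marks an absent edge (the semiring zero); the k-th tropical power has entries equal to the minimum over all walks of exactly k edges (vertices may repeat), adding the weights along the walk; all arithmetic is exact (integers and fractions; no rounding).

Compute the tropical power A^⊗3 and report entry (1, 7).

A^⊗2:
  [-5, -16, -2, -3, -6, 4, -6]
  [-6, -2, -6, 12, -7, -10, -7]
  [-3, -10, -5, 9, -12, -5, -9]
  [6, -11, -14, 4, -3, -7, -6]
  [-1, -12, -10, 1, -4, -3, -2]
  [0, -9, 0, 4, -8, -4, -5]
  [-10, -7, -10, 6, -14, -14, -14]
A^⊗3:
  [-10, -17, -12, 2, -19, -13, -16]
  [-10, -15, -13, -2, -14, -14, -14]
  [-15, -14, -15, -1, -16, -19, -16]
  [-12, -23, -9, -10, -14, -10, -13]
  [-8, -19, -8, -6, -15, -11, -12]
  [-11, -10, -11, 4, -12, -15, -12]
  [-17, -19, -17, -6, -21, -21, -21]
Key observation: the optimum is the walk 1->3->2->7, with weight (-7) + (-9) + 0 = -16.
Optimal value attained by: walk 1->3->2->7.
Answer: (A^⊗3)[1][7] = -16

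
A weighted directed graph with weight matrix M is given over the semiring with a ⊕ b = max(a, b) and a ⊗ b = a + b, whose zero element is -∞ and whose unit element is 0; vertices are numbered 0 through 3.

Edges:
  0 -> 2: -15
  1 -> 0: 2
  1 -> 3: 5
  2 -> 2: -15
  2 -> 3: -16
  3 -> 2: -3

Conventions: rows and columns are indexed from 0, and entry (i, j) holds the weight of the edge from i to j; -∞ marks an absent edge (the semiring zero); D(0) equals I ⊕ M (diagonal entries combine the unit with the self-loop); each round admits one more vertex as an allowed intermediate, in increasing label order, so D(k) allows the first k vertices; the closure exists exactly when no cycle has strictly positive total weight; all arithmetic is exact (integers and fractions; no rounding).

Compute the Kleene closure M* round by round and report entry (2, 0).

D(0):
  [0, -∞, -15, -∞]
  [2, 0, -∞, 5]
  [-∞, -∞, 0, -16]
  [-∞, -∞, -3, 0]
D(1):
  [0, -∞, -15, -∞]
  [2, 0, -13, 5]
  [-∞, -∞, 0, -16]
  [-∞, -∞, -3, 0]
D(2):
  [0, -∞, -15, -∞]
  [2, 0, -13, 5]
  [-∞, -∞, 0, -16]
  [-∞, -∞, -3, 0]
D(3):
  [0, -∞, -15, -31]
  [2, 0, -13, 5]
  [-∞, -∞, 0, -16]
  [-∞, -∞, -3, 0]
D(4):
  [0, -∞, -15, -31]
  [2, 0, 2, 5]
  [-∞, -∞, 0, -16]
  [-∞, -∞, -3, 0]
Answer: M*[2][0] = -∞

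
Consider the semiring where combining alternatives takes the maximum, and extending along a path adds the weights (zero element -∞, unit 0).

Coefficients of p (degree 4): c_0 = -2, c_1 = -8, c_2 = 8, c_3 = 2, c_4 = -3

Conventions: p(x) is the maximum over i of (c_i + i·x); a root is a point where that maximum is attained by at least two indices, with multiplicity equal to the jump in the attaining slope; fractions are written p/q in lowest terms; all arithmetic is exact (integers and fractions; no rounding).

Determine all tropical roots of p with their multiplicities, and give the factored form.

hull edge (i=0, c=-2) to (i=2, c=8): slope 5, span 2
hull edge (i=2, c=8) to (i=4, c=-3): slope -11/2, span 2
Factored form: p(x) = -3 ⊗ (x ⊕ (-5)) ⊗ (x ⊕ (-5)) ⊗ (x ⊕ 11/2) ⊗ (x ⊕ 11/2)
Answer: roots = -5 (mult 2), 11/2 (mult 2)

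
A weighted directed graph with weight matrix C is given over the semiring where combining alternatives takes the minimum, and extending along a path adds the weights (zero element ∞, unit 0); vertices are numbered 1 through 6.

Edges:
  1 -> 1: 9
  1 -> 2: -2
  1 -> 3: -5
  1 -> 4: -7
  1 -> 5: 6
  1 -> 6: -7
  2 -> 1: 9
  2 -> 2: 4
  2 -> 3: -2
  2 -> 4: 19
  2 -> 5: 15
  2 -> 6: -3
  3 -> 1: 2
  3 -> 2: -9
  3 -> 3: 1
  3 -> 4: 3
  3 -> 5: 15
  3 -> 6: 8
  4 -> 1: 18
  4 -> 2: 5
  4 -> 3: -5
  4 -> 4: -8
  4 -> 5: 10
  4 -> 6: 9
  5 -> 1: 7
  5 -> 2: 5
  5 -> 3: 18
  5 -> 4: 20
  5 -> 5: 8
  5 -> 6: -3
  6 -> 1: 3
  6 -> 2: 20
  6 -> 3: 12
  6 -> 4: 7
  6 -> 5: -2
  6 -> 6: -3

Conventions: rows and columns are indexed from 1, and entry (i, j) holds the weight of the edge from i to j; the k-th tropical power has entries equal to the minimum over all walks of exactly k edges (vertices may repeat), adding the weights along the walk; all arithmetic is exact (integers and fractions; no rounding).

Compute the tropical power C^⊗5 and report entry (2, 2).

C^⊗2:
  [-4, -14, -12, -15, -9, -10]
  [0, -11, -1, 1, -5, -6]
  [0, -8, -11, -5, 6, -12]
  [-3, -14, -13, -16, 2, 1]
  [0, 5, 2, 0, -5, -6]
  [0, 1, -2, -4, -5, -6]
C^⊗3:
  [-10, -21, -20, -23, -12, -17]
  [-3, -10, -13, -7, -8, -14]
  [-9, -20, -10, -13, -14, -15]
  [-11, -22, -21, -24, -6, -17]
  [-3, -7, -5, -8, -8, -9]
  [-3, -11, -9, -12, -8, -9]
C^⊗4:
  [-18, -29, -28, -31, -19, -24]
  [-11, -22, -12, -15, -16, -17]
  [-12, -19, -22, -21, -17, -23]
  [-19, -30, -29, -32, -19, -25]
  [-6, -14, -13, -16, -11, -12]
  [-7, -18, -17, -20, -11, -14]
C^⊗5:
  [-26, -37, -36, -39, -26, -32]
  [-14, -21, -24, -23, -19, -25]
  [-20, -31, -26, -29, -25, -26]
  [-27, -38, -37, -40, -27, -33]
  [-11, -22, -21, -24, -14, -17]
  [-15, -26, -25, -28, -16, -21]
Key observation: the optimum is the walk 2->3->1->4->3->2, with weight (-2) + 2 + (-7) + (-5) + (-9) = -21.
Optimal value attained by: walk 2->3->1->4->3->2.
Answer: (C^⊗5)[2][2] = -21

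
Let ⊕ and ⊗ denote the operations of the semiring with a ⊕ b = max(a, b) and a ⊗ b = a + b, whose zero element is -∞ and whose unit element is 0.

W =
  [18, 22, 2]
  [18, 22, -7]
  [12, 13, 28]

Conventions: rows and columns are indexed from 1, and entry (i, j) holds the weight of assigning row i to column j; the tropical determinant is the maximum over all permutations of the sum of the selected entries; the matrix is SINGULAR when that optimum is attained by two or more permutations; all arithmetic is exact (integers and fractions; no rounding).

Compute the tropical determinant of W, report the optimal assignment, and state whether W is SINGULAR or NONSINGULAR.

σ = (1, 2, 3): 18 + 22 + 28 = 68
σ = (1, 3, 2): 18 + (-7) + 13 = 24
σ = (2, 1, 3): 22 + 18 + 28 = 68
σ = (2, 3, 1): 22 + (-7) + 12 = 27
σ = (3, 1, 2): 2 + 18 + 13 = 33
σ = (3, 2, 1): 2 + 22 + 12 = 36
Optimal value attained by: σ = (1, 2, 3).
Answer: det⊕(W) = 68; verdict: SINGULAR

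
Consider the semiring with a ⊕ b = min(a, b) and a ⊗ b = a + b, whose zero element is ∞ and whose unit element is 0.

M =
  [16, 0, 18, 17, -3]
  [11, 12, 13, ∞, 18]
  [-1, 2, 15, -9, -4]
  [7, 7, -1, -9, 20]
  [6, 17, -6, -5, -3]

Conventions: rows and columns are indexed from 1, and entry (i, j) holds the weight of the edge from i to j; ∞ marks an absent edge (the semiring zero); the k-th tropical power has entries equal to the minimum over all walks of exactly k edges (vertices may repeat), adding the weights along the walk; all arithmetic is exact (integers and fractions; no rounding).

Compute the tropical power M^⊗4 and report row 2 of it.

M^⊗2:
  [3, 12, -9, -8, -6]
  [12, 11, 12, 4, 8]
  [-2, -2, -10, -18, -7]
  [-2, -2, -10, -18, -5]
  [-7, -4, -9, -15, -10]
M^⊗3:
  [-10, -7, -12, -18, -13]
  [11, 11, 2, -5, 5]
  [-11, -11, -19, -27, -14]
  [-11, -11, -19, -27, -14]
  [-10, -8, -16, -24, -13]
M^⊗4:
  [-13, -11, -19, -27, -16]
  [1, 2, -6, -14, -2]
  [-20, -20, -28, -36, -23]
  [-20, -20, -28, -36, -23]
  [-17, -17, -25, -33, -20]
Answer: row 2 of M^⊗4 = [1, 2, -6, -14, -2]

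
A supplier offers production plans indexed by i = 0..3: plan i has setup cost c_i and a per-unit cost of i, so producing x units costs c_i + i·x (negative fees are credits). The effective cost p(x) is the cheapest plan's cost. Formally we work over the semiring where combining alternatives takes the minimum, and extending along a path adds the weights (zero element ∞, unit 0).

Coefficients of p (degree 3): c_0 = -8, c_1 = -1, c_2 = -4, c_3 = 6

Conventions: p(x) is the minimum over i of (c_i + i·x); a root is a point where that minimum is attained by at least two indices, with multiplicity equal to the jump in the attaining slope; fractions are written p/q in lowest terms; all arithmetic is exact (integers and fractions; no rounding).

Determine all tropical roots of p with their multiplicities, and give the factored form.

hull edge (i=0, c=-8) to (i=2, c=-4): slope 2, span 2
hull edge (i=2, c=-4) to (i=3, c=6): slope 10, span 1
Factored form: p(x) = 6 ⊗ (x ⊕ (-10)) ⊗ (x ⊕ (-2)) ⊗ (x ⊕ (-2))
Answer: roots = -10 (mult 1), -2 (mult 2)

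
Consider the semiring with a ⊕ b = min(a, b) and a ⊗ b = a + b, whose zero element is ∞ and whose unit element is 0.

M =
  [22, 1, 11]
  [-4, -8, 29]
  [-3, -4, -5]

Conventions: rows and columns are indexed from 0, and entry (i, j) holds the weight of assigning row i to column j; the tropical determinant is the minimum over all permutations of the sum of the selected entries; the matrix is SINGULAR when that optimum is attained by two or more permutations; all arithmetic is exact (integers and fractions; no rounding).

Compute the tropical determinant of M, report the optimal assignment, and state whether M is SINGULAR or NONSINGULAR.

σ = (0, 1, 2): 22 + (-8) + (-5) = 9
σ = (0, 2, 1): 22 + 29 + (-4) = 47
σ = (1, 0, 2): 1 + (-4) + (-5) = -8
σ = (1, 2, 0): 1 + 29 + (-3) = 27
σ = (2, 0, 1): 11 + (-4) + (-4) = 3
σ = (2, 1, 0): 11 + (-8) + (-3) = 0
Optimal value attained by: σ = (1, 0, 2).
Answer: det⊕(M) = -8; verdict: NONSINGULAR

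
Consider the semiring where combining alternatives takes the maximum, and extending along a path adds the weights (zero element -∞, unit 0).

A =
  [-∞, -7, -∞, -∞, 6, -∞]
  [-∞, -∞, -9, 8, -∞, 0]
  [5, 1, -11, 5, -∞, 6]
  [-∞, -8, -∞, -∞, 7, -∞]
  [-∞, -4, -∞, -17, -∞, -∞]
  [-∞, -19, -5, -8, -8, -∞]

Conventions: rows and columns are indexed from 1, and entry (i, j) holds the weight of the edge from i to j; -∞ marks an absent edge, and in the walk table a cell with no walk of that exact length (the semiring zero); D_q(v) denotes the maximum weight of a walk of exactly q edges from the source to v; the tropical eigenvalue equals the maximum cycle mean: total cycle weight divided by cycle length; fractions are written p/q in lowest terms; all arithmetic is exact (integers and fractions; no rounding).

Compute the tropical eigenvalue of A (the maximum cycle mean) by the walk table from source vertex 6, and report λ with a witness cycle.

q=0: [-∞, -∞, -∞, -∞, -∞, 0]
q=1: [-∞, -19, -5, -8, -8, -∞]
q=2: [0, -4, -16, 0, -1, 1]
q=3: [-11, -5, -4, 4, 7, -4]
q=4: [1, 3, -9, 3, 11, 2]
q=5: [-4, 7, -3, 11, 10, 3]
q=6: [2, 6, -2, 15, 18, 7]
Optimal cycle mean attained by: cycle 2->4->5->2, total 8 + 7 + (-4), length 3.
Answer: λ = 11/3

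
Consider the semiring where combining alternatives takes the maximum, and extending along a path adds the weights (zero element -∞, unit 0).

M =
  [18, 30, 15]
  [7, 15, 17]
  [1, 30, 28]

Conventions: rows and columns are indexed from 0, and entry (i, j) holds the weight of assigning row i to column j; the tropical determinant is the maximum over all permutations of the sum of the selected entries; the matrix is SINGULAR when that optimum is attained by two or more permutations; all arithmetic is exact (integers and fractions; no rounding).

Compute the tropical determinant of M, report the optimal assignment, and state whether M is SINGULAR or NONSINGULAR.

σ = (0, 1, 2): 18 + 15 + 28 = 61
σ = (0, 2, 1): 18 + 17 + 30 = 65
σ = (1, 0, 2): 30 + 7 + 28 = 65
σ = (1, 2, 0): 30 + 17 + 1 = 48
σ = (2, 0, 1): 15 + 7 + 30 = 52
σ = (2, 1, 0): 15 + 15 + 1 = 31
Optimal value attained by: σ = (0, 2, 1).
Answer: det⊕(M) = 65; verdict: SINGULAR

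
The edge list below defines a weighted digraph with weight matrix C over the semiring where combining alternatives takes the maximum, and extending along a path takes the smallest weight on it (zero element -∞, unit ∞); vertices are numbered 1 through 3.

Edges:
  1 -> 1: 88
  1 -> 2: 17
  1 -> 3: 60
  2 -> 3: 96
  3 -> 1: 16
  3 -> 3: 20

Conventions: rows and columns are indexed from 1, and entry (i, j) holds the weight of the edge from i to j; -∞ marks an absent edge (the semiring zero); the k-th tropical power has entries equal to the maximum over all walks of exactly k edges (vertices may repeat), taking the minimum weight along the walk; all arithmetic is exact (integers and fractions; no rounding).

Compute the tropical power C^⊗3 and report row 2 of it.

C^⊗2:
  [88, 17, 60]
  [16, -∞, 20]
  [16, 16, 20]
C^⊗3:
  [88, 17, 60]
  [16, 16, 20]
  [16, 16, 20]
Answer: row 2 of C^⊗3 = [16, 16, 20]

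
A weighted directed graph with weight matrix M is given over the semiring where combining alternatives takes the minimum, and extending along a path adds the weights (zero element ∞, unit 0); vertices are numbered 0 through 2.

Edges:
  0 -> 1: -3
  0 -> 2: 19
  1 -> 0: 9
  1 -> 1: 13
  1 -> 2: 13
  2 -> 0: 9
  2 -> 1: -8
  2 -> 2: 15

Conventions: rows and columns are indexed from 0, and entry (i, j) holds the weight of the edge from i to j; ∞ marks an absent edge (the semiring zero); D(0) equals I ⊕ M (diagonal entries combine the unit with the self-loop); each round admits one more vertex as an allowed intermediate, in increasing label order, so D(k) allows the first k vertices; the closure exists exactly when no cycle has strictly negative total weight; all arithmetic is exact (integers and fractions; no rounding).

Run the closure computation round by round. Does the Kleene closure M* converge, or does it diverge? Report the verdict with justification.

D(0):
  [0, -3, 19]
  [9, 0, 13]
  [9, -8, 0]
D(1):
  [0, -3, 19]
  [9, 0, 13]
  [9, -8, 0]
D(2):
  [0, -3, 10]
  [9, 0, 13]
  [1, -8, 0]
D(3):
  [0, -3, 10]
  [9, 0, 13]
  [1, -8, 0]
Key observation: every diagonal entry stays at the unit through all rounds, so no improving cycle exists.
Answer: CONVERGES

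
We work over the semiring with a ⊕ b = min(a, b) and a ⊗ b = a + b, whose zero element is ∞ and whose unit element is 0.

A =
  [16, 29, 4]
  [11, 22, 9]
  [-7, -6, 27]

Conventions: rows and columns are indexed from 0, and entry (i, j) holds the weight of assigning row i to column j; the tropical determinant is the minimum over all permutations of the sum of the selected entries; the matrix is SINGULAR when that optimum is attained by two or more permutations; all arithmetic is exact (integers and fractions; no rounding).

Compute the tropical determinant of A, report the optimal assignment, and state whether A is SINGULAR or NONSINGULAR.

σ = (0, 1, 2): 16 + 22 + 27 = 65
σ = (0, 2, 1): 16 + 9 + (-6) = 19
σ = (1, 0, 2): 29 + 11 + 27 = 67
σ = (1, 2, 0): 29 + 9 + (-7) = 31
σ = (2, 0, 1): 4 + 11 + (-6) = 9
σ = (2, 1, 0): 4 + 22 + (-7) = 19
Optimal value attained by: σ = (2, 0, 1).
Answer: det⊕(A) = 9; verdict: NONSINGULAR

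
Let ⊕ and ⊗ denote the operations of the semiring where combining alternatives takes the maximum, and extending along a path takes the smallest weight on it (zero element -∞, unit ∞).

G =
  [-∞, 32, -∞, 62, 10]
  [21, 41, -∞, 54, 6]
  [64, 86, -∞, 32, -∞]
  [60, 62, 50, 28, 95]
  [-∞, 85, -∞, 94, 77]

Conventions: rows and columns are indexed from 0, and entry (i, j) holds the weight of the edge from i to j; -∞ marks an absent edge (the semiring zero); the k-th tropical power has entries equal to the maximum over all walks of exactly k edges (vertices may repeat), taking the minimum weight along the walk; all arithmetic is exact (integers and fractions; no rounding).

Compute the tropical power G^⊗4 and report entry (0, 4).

G^⊗2:
  [60, 62, 50, 32, 62]
  [54, 54, 50, 41, 54]
  [32, 41, 32, 62, 32]
  [50, 85, 28, 94, 77]
  [60, 77, 50, 77, 94]
G^⊗3:
  [50, 62, 32, 62, 62]
  [50, 54, 41, 54, 54]
  [60, 62, 50, 41, 62]
  [60, 77, 50, 77, 94]
  [60, 85, 50, 94, 77]
G^⊗4:
  [60, 62, 50, 62, 62]
  [54, 54, 50, 54, 54]
  [50, 62, 41, 62, 62]
  [60, 85, 50, 94, 77]
  [60, 77, 50, 77, 94]
Key observation: the optimum is the walk 0->3->4->3->4, with weight 62 min 95 min 94 min 95 = 62.
Optimal value attained by: walk 0->3->4->3->4.
Answer: (G^⊗4)[0][4] = 62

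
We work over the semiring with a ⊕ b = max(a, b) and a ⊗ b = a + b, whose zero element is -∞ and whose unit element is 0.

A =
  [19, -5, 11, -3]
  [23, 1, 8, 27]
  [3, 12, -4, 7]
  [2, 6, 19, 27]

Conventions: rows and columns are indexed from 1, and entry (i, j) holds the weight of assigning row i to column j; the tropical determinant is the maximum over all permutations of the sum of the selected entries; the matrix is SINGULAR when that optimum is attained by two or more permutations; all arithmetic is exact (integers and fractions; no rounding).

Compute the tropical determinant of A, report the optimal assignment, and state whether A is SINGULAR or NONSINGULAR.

σ = (1, 2, 3, 4): 19 + 1 + (-4) + 27 = 43
σ = (1, 2, 4, 3): 19 + 1 + 7 + 19 = 46
σ = (1, 3, 2, 4): 19 + 8 + 12 + 27 = 66
σ = (1, 3, 4, 2): 19 + 8 + 7 + 6 = 40
σ = (1, 4, 2, 3): 19 + 27 + 12 + 19 = 77
σ = (1, 4, 3, 2): 19 + 27 + (-4) + 6 = 48
σ = (2, 1, 3, 4): (-5) + 23 + (-4) + 27 = 41
σ = (2, 1, 4, 3): (-5) + 23 + 7 + 19 = 44
σ = (2, 3, 1, 4): (-5) + 8 + 3 + 27 = 33
σ = (2, 3, 4, 1): (-5) + 8 + 7 + 2 = 12
σ = (2, 4, 1, 3): (-5) + 27 + 3 + 19 = 44
σ = (2, 4, 3, 1): (-5) + 27 + (-4) + 2 = 20
σ = (3, 1, 2, 4): 11 + 23 + 12 + 27 = 73
σ = (3, 1, 4, 2): 11 + 23 + 7 + 6 = 47
σ = (3, 2, 1, 4): 11 + 1 + 3 + 27 = 42
σ = (3, 2, 4, 1): 11 + 1 + 7 + 2 = 21
σ = (3, 4, 1, 2): 11 + 27 + 3 + 6 = 47
σ = (3, 4, 2, 1): 11 + 27 + 12 + 2 = 52
σ = (4, 1, 2, 3): (-3) + 23 + 12 + 19 = 51
σ = (4, 1, 3, 2): (-3) + 23 + (-4) + 6 = 22
σ = (4, 2, 1, 3): (-3) + 1 + 3 + 19 = 20
σ = (4, 2, 3, 1): (-3) + 1 + (-4) + 2 = -4
σ = (4, 3, 1, 2): (-3) + 8 + 3 + 6 = 14
σ = (4, 3, 2, 1): (-3) + 8 + 12 + 2 = 19
Optimal value attained by: σ = (1, 4, 2, 3).
Answer: det⊕(A) = 77; verdict: NONSINGULAR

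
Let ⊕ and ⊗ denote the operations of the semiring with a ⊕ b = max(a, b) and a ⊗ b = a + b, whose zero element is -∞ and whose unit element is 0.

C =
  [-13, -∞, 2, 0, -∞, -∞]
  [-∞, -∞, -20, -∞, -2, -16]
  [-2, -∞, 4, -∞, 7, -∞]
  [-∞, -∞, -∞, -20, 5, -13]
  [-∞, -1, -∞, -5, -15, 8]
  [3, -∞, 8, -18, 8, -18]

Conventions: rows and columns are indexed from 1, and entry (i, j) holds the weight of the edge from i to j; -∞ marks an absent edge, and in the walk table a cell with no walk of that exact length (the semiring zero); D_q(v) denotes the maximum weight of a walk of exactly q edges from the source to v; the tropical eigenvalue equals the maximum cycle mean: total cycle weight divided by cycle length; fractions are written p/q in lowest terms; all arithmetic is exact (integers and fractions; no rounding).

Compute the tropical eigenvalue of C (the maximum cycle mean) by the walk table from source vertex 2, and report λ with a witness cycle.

q=0: [-∞, 0, -∞, -∞, -∞, -∞]
q=1: [-∞, -∞, -20, -∞, -2, -16]
q=2: [-13, -3, -8, -7, -8, 6]
q=3: [9, -9, 14, -12, 14, 0]
q=4: [12, 13, 18, 9, 21, 22]
q=5: [25, 20, 30, 16, 30, 29]
q=6: [32, 29, 37, 25, 37, 38]
Optimal cycle mean attained by: cycle 5->6->5, total 8 + 8, length 2.
Answer: λ = 8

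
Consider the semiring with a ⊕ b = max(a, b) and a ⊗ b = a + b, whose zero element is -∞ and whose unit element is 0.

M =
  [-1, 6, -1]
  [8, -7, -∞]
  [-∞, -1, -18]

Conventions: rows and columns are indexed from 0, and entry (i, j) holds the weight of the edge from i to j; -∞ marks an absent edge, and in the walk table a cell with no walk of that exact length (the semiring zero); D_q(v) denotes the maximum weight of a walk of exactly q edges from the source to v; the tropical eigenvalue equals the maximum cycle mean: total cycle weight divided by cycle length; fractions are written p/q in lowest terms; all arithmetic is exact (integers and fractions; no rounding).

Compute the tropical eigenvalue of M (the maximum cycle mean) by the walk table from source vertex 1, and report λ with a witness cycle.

q=0: [-∞, 0, -∞]
q=1: [8, -7, -∞]
q=2: [7, 14, 7]
q=3: [22, 13, 6]
Optimal cycle mean attained by: cycle 0->1->0, total 6 + 8, length 2.
Answer: λ = 7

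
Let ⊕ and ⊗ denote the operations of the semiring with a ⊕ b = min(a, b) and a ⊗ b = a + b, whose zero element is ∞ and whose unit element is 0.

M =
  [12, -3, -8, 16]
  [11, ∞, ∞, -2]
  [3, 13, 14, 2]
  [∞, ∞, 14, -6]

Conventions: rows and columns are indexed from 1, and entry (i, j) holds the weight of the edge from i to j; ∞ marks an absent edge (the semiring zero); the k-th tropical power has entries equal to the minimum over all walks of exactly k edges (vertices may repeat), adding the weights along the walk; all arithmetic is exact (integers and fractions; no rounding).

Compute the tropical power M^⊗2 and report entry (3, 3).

M^⊗2:
  [-5, 5, 4, -6]
  [23, 8, 3, -8]
  [15, 0, -5, -4]
  [17, 27, 8, -12]
Key observation: the optimum is the walk 3->1->3, with weight 3 + (-8) = -5.
Optimal value attained by: walk 3->1->3.
Answer: (M^⊗2)[3][3] = -5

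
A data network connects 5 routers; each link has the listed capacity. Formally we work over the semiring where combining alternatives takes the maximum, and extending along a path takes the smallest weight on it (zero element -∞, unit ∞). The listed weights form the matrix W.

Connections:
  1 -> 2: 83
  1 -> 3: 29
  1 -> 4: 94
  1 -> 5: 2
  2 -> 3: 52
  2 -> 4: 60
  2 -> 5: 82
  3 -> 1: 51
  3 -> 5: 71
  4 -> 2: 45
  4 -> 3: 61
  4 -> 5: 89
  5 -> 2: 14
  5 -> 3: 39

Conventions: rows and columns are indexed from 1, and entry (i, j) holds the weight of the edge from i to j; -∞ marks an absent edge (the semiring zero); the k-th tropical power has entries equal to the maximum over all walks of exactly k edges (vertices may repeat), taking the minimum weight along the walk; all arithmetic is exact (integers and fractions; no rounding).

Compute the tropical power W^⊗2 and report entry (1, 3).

W^⊗2:
  [29, 45, 61, 60, 89]
  [51, 45, 60, -∞, 60]
  [-∞, 51, 39, 51, 2]
  [51, 14, 45, 45, 61]
  [39, -∞, 14, 14, 39]
Key observation: the optimum is the walk 1->4->3, with weight 94 min 61 = 61.
Optimal value attained by: walk 1->4->3.
Answer: (W^⊗2)[1][3] = 61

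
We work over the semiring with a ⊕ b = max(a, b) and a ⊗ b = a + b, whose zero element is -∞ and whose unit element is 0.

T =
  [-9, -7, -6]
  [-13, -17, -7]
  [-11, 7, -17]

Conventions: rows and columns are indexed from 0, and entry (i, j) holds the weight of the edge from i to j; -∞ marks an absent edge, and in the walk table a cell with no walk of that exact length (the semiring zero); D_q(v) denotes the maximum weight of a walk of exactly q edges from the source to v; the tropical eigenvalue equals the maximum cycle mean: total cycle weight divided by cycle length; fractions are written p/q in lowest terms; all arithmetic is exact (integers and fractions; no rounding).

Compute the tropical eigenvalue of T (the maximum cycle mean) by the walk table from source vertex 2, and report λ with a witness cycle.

q=0: [-∞, -∞, 0]
q=1: [-11, 7, -17]
q=2: [-6, -10, 0]
q=3: [-11, 7, -12]
Optimal cycle mean attained by: cycle 1->2->1, total (-7) + 7, length 2.
Answer: λ = 0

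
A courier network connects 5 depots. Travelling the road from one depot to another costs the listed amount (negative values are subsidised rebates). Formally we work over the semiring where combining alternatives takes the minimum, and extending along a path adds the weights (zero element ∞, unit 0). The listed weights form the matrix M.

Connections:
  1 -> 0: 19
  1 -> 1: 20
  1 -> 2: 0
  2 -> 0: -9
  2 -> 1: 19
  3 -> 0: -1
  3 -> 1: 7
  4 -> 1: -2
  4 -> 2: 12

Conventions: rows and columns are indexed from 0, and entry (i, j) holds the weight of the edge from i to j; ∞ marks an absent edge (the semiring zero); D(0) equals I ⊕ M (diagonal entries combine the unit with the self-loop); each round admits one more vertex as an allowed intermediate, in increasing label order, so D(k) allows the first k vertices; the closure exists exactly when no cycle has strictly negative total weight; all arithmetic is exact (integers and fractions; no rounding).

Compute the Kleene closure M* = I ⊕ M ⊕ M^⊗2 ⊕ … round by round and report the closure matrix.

D(0):
  [0, ∞, ∞, ∞, ∞]
  [19, 0, 0, ∞, ∞]
  [-9, 19, 0, ∞, ∞]
  [-1, 7, ∞, 0, ∞]
  [∞, -2, 12, ∞, 0]
D(1):
  [0, ∞, ∞, ∞, ∞]
  [19, 0, 0, ∞, ∞]
  [-9, 19, 0, ∞, ∞]
  [-1, 7, ∞, 0, ∞]
  [∞, -2, 12, ∞, 0]
D(2):
  [0, ∞, ∞, ∞, ∞]
  [19, 0, 0, ∞, ∞]
  [-9, 19, 0, ∞, ∞]
  [-1, 7, 7, 0, ∞]
  [17, -2, -2, ∞, 0]
D(3):
  [0, ∞, ∞, ∞, ∞]
  [-9, 0, 0, ∞, ∞]
  [-9, 19, 0, ∞, ∞]
  [-2, 7, 7, 0, ∞]
  [-11, -2, -2, ∞, 0]
D(4):
  [0, ∞, ∞, ∞, ∞]
  [-9, 0, 0, ∞, ∞]
  [-9, 19, 0, ∞, ∞]
  [-2, 7, 7, 0, ∞]
  [-11, -2, -2, ∞, 0]
D(5):
  [0, ∞, ∞, ∞, ∞]
  [-9, 0, 0, ∞, ∞]
  [-9, 19, 0, ∞, ∞]
  [-2, 7, 7, 0, ∞]
  [-11, -2, -2, ∞, 0]
Answer: M* = [[0, ∞, ∞, ∞, ∞], [-9, 0, 0, ∞, ∞], [-9, 19, 0, ∞, ∞], [-2, 7, 7, 0, ∞], [-11, -2, -2, ∞, 0]]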